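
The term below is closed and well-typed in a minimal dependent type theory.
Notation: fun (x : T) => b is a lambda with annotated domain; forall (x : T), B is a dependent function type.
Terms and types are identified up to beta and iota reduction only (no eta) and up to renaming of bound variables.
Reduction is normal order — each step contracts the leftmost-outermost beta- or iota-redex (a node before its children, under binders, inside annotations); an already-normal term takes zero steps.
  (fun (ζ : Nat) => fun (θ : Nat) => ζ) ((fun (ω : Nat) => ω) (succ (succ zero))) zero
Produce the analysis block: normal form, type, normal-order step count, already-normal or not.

resulting normal form:
  succ (succ zero)
inferred type:
  Nat
reduction steps (normal order): 3
already normal: no
first contracted redex: a beta-redex


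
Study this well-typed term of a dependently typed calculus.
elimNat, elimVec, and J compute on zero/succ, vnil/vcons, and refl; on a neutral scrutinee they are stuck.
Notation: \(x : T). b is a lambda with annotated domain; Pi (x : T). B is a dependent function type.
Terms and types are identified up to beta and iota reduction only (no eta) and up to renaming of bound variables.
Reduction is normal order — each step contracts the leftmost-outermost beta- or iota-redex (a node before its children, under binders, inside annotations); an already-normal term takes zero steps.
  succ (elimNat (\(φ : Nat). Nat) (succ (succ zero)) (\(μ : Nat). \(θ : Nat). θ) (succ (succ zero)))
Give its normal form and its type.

resulting normal form:
  succ (succ (succ zero))
the term's type:
  Nat


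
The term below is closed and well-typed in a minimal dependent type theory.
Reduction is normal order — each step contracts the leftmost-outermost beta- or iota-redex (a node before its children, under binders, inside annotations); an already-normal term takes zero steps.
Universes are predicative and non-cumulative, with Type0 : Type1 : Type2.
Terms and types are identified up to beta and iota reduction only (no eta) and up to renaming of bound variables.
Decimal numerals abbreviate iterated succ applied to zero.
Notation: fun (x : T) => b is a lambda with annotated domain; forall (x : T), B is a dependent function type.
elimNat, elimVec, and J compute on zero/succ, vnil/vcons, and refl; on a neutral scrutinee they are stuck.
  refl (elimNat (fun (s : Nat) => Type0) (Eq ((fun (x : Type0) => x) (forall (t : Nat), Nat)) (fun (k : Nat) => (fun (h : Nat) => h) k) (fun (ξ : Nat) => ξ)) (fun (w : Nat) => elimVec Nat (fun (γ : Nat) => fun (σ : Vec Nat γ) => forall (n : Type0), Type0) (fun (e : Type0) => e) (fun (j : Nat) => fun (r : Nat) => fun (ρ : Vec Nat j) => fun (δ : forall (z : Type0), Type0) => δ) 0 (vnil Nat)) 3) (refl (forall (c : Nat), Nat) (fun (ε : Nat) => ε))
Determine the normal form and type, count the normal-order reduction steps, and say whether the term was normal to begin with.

reduced normal form:
  refl (Eq (forall (s : Nat), Nat) (fun (x : Nat) => x) (fun (t : Nat) => t)) (refl (forall (k : Nat), Nat) (fun (h : Nat) => h))
type:
  Eq (Eq (forall (s : Nat), Nat) (fun (x : Nat) => x) (fun (t : Nat) => t)) (refl (forall (k : Nat), Nat) (fun (h : Nat) => h)) (refl (forall (ξ : Nat), Nat) (fun (w : Nat) => w))
reduction steps (normal order): 15
started in normal form: no
first contracted redex: an elimNat iota-redex


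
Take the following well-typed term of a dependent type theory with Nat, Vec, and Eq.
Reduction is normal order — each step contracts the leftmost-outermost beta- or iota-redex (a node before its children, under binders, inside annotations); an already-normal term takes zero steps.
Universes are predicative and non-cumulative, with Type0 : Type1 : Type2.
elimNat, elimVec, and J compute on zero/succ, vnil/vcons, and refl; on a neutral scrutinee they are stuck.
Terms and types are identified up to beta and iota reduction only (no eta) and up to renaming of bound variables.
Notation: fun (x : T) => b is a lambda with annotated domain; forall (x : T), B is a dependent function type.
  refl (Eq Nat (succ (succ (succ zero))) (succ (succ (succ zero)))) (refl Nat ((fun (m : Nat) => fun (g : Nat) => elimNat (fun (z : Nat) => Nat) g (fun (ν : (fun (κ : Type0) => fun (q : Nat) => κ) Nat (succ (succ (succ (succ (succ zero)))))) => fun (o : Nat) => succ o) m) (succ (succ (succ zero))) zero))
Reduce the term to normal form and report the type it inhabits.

normal form:
  refl (Eq Nat (succ (succ (succ zero))) (succ (succ (succ zero)))) (refl Nat (succ (succ (succ zero))))
inferred type:
  Eq (Eq Nat (succ (succ (succ zero))) (succ (succ (succ zero)))) (refl Nat (succ (succ (succ zero)))) (refl Nat (succ (succ (succ zero))))


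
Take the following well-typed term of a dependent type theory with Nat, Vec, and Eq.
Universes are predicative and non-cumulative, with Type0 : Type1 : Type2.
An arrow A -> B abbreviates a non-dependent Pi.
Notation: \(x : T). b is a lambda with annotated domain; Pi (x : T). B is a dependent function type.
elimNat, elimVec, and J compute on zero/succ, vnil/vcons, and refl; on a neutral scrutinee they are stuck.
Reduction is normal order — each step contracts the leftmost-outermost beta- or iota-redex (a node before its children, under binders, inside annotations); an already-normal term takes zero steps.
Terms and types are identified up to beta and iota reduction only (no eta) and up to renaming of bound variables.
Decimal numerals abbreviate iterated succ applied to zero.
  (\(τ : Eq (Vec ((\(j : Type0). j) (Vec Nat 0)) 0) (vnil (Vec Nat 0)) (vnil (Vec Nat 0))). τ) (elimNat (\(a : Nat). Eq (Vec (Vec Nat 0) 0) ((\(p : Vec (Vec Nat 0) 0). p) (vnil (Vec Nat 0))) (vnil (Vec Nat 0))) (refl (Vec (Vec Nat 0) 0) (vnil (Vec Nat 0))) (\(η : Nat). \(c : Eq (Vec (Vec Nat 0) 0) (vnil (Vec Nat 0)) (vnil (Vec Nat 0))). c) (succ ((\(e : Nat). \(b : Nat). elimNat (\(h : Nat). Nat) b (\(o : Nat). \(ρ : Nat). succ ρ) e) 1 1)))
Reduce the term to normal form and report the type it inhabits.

resulting normal form:
  refl (Vec (Vec Nat 0) 0) (vnil (Vec Nat 0))
inferred type:
  Eq (Vec (Vec Nat 0) 0) (vnil (Vec Nat 0)) (vnil (Vec Nat 0))
observation: normalization takes exactly 18 steps under the normal-order strategy.


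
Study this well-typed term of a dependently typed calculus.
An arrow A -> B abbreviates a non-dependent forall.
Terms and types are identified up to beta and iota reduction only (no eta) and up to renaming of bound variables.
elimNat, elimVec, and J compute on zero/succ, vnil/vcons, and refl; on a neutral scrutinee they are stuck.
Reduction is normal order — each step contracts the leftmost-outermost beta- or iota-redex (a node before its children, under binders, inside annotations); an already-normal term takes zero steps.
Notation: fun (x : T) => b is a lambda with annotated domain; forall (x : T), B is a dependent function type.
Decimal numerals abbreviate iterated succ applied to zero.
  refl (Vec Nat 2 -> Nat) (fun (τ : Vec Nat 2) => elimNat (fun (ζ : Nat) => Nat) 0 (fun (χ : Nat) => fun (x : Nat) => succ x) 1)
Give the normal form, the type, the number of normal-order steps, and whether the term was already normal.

normal form:
  refl (Vec Nat 2 -> Nat) (fun (τ : Vec Nat 2) => 1)
inferred type:
  Eq (Vec Nat 2 -> Nat) (fun (τ : Vec Nat 2) => 1) (fun (ζ : Vec Nat 2) => 1)
steps to reach normal form (normal order): 4
started in normal form: no
first contracted redex: an elimNat iota-redex


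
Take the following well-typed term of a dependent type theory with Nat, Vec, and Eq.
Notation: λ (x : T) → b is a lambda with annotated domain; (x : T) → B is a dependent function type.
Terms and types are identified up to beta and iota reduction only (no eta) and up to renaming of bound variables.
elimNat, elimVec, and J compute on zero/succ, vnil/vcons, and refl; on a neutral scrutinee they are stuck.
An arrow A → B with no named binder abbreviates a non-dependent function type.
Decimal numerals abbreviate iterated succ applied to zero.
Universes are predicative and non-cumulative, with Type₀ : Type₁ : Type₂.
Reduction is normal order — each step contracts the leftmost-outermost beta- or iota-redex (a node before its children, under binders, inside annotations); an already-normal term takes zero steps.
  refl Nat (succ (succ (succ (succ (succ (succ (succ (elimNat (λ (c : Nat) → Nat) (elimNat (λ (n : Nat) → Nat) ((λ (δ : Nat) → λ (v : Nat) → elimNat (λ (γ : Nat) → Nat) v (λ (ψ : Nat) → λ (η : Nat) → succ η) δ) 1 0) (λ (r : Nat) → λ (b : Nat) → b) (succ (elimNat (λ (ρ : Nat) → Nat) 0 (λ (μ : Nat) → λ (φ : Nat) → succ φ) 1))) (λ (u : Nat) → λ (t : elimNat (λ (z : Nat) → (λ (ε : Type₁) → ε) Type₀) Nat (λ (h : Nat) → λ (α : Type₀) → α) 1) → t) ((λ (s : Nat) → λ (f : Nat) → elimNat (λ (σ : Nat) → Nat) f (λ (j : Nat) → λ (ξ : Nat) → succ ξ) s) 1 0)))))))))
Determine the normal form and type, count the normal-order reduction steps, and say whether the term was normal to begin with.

resulting normal form:
  refl Nat 8
the term's type:
  Eq Nat 8 8
steps to reach normal form (normal order): 31
started in normal form: no
first redex: an elimNat iota-redex


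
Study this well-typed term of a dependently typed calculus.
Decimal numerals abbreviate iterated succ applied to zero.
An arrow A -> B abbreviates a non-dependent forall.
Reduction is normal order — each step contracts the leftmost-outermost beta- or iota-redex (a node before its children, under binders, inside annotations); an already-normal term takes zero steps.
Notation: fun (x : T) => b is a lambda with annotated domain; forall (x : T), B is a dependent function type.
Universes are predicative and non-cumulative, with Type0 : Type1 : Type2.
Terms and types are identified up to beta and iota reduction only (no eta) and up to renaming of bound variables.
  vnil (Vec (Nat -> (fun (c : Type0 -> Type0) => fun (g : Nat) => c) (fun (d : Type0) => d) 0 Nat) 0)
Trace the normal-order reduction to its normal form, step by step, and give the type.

normal-order reduction:
  vnil (Vec (Nat -> (fun (c : Type0 -> Type0) => fun (g : Nat) => c) (fun (d : Type0) => d) 0 Nat) 0)
  ~> vnil (Vec (Nat -> (fun (c : Nat) => fun (g : Type0) => g) 0 Nat) 0)
  ~> vnil (Vec (Nat -> (fun (c : Type0) => c) Nat) 0)
  ~> vnil (Vec (Nat -> Nat) 0)
type:
  Vec (Vec (Nat -> Nat) 0) 0


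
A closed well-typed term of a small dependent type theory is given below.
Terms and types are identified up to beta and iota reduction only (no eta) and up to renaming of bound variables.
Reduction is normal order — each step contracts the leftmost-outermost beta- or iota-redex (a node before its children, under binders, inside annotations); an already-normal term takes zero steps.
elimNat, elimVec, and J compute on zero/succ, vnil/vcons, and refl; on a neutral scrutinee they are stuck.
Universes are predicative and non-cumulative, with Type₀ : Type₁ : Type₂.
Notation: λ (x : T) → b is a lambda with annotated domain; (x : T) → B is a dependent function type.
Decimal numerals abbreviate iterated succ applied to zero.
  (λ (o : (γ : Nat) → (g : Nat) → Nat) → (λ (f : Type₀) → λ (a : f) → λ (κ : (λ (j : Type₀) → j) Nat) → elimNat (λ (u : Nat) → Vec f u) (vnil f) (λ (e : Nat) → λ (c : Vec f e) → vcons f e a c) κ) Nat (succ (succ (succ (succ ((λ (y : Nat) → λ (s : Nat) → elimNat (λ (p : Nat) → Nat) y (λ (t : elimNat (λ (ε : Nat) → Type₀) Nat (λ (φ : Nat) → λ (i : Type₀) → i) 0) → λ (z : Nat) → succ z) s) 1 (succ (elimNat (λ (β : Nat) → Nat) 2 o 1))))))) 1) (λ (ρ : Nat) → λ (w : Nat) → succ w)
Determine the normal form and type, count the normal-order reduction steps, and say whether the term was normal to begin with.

normal form:
  vcons Nat 0 9 (vnil Nat)
inferred type:
  Vec Nat 1
steps to reach normal form (normal order): 28
started in normal form: no
first redex: a beta-redex


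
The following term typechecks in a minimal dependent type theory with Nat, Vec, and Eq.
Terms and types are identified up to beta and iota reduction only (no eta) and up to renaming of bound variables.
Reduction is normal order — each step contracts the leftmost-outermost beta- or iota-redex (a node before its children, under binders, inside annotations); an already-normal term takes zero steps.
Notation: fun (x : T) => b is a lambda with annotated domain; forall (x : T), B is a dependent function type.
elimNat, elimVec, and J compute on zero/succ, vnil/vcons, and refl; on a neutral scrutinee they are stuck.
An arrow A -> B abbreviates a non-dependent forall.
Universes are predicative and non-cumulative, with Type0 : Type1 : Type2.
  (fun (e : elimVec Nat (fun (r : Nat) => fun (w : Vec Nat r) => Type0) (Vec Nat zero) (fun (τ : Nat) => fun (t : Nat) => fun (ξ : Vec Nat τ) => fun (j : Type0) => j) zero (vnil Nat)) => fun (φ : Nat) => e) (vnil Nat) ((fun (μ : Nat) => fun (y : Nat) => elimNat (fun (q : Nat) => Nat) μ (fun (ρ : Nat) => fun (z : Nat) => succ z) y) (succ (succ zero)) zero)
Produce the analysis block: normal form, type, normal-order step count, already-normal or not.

reduced normal form:
  vnil Nat
the term's type:
  Vec Nat zero
normal-order step count: 2
already normal: no
first contracted redex: a beta-redex


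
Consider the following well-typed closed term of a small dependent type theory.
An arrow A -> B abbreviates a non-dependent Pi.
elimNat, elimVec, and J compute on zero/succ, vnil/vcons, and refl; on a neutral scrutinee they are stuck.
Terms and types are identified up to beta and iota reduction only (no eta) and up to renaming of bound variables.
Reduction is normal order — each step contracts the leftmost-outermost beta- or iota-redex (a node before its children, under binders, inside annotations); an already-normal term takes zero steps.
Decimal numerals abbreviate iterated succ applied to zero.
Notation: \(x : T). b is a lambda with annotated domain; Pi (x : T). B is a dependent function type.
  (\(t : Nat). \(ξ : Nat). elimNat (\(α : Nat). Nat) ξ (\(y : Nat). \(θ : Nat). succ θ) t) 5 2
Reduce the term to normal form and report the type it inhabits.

reduced normal form:
  7
type:
  Nat


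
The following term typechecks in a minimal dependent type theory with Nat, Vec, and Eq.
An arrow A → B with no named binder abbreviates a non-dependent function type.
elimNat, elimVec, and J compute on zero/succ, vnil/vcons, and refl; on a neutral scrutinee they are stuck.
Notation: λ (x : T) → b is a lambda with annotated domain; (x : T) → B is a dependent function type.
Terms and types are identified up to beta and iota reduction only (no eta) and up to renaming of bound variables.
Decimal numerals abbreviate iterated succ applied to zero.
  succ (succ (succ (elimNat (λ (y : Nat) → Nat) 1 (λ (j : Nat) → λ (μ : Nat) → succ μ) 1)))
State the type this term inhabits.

the term's type:
  Nat


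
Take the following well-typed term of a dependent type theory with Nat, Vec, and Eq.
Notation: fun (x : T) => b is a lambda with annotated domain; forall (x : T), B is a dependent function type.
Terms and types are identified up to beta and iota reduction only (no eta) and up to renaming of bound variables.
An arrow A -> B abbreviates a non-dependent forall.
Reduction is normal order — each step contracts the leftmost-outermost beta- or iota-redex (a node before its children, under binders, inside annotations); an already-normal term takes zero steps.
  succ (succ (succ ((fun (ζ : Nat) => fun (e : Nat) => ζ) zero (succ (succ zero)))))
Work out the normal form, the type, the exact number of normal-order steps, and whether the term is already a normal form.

reduced normal form:
  succ (succ (succ zero))
type:
  Nat
normal-order step count: 2
already normal: no
first contracted redex: a beta-redex


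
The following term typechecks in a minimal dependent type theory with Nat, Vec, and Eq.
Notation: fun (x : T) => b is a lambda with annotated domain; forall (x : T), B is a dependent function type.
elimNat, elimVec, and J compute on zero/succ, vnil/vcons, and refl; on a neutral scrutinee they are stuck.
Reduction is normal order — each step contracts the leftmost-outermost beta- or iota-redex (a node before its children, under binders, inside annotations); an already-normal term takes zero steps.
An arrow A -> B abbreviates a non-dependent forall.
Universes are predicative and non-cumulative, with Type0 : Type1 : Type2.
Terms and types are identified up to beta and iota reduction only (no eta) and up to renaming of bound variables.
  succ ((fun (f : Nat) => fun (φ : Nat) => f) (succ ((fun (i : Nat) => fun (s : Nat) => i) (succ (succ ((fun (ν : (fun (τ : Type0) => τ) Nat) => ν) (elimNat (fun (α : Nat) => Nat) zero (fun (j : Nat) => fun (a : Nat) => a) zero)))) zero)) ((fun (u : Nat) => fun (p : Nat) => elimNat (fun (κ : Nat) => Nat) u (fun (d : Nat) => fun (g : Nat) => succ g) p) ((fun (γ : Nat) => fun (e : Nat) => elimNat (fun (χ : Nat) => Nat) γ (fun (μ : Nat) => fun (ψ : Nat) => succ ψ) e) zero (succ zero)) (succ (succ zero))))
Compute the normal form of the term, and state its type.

resulting normal form:
  succ (succ (succ (succ zero)))
inferred type:
  Nat
observation: 6 normal-order steps separate the term from its normal form.


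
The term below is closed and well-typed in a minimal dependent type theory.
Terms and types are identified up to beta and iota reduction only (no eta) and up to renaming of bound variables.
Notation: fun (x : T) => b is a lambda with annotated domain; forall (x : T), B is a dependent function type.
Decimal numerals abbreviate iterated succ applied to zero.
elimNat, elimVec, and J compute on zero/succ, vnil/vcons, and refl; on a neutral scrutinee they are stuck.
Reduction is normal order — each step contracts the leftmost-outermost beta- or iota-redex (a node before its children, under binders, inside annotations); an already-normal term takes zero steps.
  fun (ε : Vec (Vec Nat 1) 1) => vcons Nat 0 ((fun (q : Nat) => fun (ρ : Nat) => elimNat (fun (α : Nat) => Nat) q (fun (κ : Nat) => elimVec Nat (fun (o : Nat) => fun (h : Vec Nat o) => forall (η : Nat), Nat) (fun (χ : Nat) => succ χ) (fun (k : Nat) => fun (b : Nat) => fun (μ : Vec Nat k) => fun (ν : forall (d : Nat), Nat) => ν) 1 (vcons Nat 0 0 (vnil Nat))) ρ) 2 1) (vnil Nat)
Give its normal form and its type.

normal form:
  fun (ε : Vec (Vec Nat 1) 1) => vcons Nat 0 3 (vnil Nat)
the term's type:
  forall (ε : Vec (Vec Nat 1) 1), Vec Nat 1


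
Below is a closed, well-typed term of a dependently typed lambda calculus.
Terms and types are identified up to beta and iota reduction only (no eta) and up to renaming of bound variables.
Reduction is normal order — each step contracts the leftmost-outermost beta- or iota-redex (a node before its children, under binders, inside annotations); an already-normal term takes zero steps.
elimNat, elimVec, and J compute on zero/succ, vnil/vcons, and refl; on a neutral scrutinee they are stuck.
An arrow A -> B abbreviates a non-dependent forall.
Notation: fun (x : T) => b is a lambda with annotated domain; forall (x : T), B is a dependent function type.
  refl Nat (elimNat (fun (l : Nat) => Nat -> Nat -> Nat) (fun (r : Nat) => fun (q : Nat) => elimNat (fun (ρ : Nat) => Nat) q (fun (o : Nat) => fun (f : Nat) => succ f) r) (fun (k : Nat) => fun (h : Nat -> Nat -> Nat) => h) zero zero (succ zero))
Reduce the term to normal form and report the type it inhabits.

resulting normal form:
  refl Nat (succ zero)
the term's type:
  Eq Nat (succ zero) (succ zero)


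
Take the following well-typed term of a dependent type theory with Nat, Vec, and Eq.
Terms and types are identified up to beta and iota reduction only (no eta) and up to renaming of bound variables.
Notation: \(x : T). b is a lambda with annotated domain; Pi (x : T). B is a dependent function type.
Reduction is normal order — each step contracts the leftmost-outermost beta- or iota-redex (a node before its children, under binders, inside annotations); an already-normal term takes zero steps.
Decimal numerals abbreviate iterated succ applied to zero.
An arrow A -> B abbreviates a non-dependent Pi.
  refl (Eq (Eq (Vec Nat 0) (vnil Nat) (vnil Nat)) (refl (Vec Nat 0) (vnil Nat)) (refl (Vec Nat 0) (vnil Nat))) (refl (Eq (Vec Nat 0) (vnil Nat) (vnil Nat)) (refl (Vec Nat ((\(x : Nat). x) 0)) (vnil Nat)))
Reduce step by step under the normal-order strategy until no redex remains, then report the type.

normal-order reduction sequence:
  refl (Eq (Eq (Vec Nat 0) (vnil Nat) (vnil Nat)) (refl (Vec Nat 0) (vnil Nat)) (refl (Vec Nat 0) (vnil Nat))) (refl (Eq (Vec Nat 0) (vnil Nat) (vnil Nat)) (refl (Vec Nat ((\(x : Nat). x) 0)) (vnil Nat)))
  ~> refl (Eq (Eq (Vec Nat 0) (vnil Nat) (vnil Nat)) (refl (Vec Nat 0) (vnil Nat)) (refl (Vec Nat 0) (vnil Nat))) (refl (Eq (Vec Nat 0) (vnil Nat) (vnil Nat)) (refl (Vec Nat 0) (vnil Nat)))
the term's type:
  Eq (Eq (Eq (Vec Nat 0) (vnil Nat) (vnil Nat)) (refl (Vec Nat 0) (vnil Nat)) (refl (Vec Nat 0) (vnil Nat))) (refl (Eq (Vec Nat 0) (vnil Nat) (vnil Nat)) (refl (Vec Nat 0) (vnil Nat))) (refl (Eq (Vec Nat 0) (vnil Nat) (vnil Nat)) (refl (Vec Nat 0) (vnil Nat)))


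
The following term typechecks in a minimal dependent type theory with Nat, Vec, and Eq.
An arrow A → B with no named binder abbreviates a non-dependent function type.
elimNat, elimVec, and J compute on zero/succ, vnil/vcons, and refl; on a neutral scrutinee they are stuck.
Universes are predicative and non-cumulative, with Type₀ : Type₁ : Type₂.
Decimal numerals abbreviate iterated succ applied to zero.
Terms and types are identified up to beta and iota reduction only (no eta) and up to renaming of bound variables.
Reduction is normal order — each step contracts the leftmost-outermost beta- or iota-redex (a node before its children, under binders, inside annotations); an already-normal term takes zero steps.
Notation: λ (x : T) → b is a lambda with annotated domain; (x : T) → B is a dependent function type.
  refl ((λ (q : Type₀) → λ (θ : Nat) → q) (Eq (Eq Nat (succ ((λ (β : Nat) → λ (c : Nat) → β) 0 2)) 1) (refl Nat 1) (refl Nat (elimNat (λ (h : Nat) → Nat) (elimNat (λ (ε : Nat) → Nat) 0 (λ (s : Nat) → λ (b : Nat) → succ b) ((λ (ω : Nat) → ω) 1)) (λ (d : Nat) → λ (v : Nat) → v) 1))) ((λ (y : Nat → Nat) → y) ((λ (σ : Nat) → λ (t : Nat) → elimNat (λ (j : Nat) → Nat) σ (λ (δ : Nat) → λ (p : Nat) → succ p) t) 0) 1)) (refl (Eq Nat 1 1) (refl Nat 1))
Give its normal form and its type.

normal form:
  refl (Eq (Eq Nat 1 1) (refl Nat 1) (refl Nat 1)) (refl (Eq Nat 1 1) (refl Nat 1))
inferred type:
  Eq (Eq (Eq Nat 1 1) (refl Nat 1) (refl Nat 1)) (refl (Eq Nat 1 1) (refl Nat 1)) (refl (Eq Nat 1 1) (refl Nat 1))


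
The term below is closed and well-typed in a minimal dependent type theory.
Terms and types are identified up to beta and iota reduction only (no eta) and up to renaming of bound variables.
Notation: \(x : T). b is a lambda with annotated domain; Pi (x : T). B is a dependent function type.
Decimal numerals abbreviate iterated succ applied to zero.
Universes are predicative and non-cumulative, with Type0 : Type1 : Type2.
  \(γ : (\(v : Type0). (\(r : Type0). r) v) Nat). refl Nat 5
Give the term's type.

the term's type:
  Pi (γ : Nat). Eq Nat 5 5


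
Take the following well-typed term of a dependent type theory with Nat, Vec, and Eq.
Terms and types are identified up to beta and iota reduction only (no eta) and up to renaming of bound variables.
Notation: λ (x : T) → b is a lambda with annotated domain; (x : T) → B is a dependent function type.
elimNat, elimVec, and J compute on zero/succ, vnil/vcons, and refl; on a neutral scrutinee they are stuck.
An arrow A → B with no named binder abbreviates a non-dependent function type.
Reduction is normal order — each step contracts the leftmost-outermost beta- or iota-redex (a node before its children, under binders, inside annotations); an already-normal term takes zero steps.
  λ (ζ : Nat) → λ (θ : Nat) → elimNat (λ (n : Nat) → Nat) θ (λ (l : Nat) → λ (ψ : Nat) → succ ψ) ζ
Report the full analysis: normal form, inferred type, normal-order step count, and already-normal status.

resulting normal form:
  λ (ζ : Nat) → λ (θ : Nat) → elimNat (λ (n : Nat) → Nat) θ (λ (l : Nat) → λ (ψ : Nat) → succ ψ) ζ
type:
  Nat → Nat → Nat
reduction steps (normal order): 0
already normal: yes


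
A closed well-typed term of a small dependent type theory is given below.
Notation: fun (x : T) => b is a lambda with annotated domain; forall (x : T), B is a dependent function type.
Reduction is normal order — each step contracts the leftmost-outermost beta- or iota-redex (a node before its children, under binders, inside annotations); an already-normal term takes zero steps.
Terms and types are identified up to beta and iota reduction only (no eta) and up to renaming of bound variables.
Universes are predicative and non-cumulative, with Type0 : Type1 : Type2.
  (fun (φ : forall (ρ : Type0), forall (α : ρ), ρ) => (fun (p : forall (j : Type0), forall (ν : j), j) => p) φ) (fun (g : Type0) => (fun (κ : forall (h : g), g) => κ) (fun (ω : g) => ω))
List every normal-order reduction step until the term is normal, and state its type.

reduction (normal order):
  (fun (φ : forall (ρ : Type0), forall (α : ρ), ρ) => (fun (p : forall (j : Type0), forall (ν : j), j) => p) φ) (fun (g : Type0) => (fun (κ : forall (h : g), g) => κ) (fun (ω : g) => ω))
  ~> (fun (φ : forall (ρ : Type0), forall (α : ρ), ρ) => φ) (fun (p : Type0) => (fun (j : forall (ν : p), p) => j) (fun (g : p) => g))
  ~> fun (φ : Type0) => (fun (ρ : forall (α : φ), φ) => ρ) (fun (p : φ) => p)
  ~> fun (φ : Type0) => fun (ρ : φ) => ρ
inferred type:
  forall (φ : Type0), forall (ρ : φ), φ


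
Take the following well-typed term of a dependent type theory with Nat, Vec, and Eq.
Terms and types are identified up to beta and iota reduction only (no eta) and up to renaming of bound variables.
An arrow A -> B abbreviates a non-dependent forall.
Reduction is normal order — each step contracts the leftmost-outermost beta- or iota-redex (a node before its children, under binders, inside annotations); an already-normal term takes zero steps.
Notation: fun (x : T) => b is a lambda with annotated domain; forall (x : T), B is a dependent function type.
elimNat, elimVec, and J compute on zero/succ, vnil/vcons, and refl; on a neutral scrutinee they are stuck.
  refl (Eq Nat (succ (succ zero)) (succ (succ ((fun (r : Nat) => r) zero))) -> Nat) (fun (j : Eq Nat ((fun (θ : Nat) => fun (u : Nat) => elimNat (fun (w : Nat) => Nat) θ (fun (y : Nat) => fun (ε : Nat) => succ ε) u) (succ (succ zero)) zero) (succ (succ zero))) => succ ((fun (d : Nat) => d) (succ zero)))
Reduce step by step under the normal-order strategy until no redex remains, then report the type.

normal-order reduction sequence:
  refl (Eq Nat (succ (succ zero)) (succ (succ ((fun (r : Nat) => r) zero))) -> Nat) (fun (j : Eq Nat ((fun (θ : Nat) => fun (u : Nat) => elimNat (fun (w : Nat) => Nat) θ (fun (y : Nat) => fun (ε : Nat) => succ ε) u) (succ (succ zero)) zero) (succ (succ zero))) => succ ((fun (d : Nat) => d) (succ zero)))
  ~> refl (Eq Nat (succ (succ zero)) (succ (succ zero)) -> Nat) (fun (r : Eq Nat ((fun (j : Nat) => fun (θ : Nat) => elimNat (fun (u : Nat) => Nat) j (fun (w : Nat) => fun (y : Nat) => succ y) θ) (succ (succ zero)) zero) (succ (succ zero))) => succ ((fun (ε : Nat) => ε) (succ zero)))
  ~> refl (Eq Nat (succ (succ zero)) (succ (succ zero)) -> Nat) (fun (r : Eq Nat ((fun (j : Nat) => elimNat (fun (θ : Nat) => Nat) (succ (succ zero)) (fun (u : Nat) => fun (w : Nat) => succ w) j) zero) (succ (succ zero))) => succ ((fun (y : Nat) => y) (succ zero)))
  ~> refl (Eq Nat (succ (succ zero)) (succ (succ zero)) -> Nat) (fun (r : Eq Nat (elimNat (fun (j : Nat) => Nat) (succ (succ zero)) (fun (θ : Nat) => fun (u : Nat) => succ u) zero) (succ (succ zero))) => succ ((fun (w : Nat) => w) (succ zero)))
  ~> refl (Eq Nat (succ (succ zero)) (succ (succ zero)) -> Nat) (fun (r : Eq Nat (succ (succ zero)) (succ (succ zero))) => succ ((fun (j : Nat) => j) (succ zero)))
  ~> refl (Eq Nat (succ (succ zero)) (succ (succ zero)) -> Nat) (fun (r : Eq Nat (succ (succ zero)) (succ (succ zero))) => succ (succ zero))
the term's type:
  Eq (Eq Nat (succ (succ zero)) (succ (succ zero)) -> Nat) (fun (r : Eq Nat (succ (succ zero)) (succ (succ zero))) => succ (succ zero)) (fun (j : Eq Nat (succ (succ zero)) (succ (succ zero))) => succ (succ zero))


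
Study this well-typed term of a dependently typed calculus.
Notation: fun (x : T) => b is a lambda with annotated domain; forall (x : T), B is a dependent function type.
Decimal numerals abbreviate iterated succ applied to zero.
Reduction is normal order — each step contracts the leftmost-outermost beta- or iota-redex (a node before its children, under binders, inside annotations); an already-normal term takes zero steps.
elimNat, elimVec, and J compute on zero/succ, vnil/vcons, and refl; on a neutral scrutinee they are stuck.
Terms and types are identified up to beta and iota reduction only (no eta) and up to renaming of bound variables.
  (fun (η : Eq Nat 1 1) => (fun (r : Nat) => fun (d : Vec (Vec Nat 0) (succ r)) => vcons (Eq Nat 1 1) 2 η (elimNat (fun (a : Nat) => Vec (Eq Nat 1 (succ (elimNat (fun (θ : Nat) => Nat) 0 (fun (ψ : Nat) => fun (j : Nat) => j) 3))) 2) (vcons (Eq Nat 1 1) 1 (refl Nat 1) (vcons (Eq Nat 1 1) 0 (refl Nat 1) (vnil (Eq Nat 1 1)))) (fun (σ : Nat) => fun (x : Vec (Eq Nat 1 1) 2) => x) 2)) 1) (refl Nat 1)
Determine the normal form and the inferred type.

resulting normal form:
  fun (η : Vec (Vec Nat 0) 2) => vcons (Eq Nat 1 1) 2 (refl Nat 1) (vcons (Eq Nat 1 1) 1 (refl Nat 1) (vcons (Eq Nat 1 1) 0 (refl Nat 1) (vnil (Eq Nat 1 1))))
type:
  forall (η : Vec (Vec Nat 0) 2), Vec (Eq Nat 1 1) 3
observation: the first redex contracted is a beta-redex; the normal form is reached in 9 normal-order steps.


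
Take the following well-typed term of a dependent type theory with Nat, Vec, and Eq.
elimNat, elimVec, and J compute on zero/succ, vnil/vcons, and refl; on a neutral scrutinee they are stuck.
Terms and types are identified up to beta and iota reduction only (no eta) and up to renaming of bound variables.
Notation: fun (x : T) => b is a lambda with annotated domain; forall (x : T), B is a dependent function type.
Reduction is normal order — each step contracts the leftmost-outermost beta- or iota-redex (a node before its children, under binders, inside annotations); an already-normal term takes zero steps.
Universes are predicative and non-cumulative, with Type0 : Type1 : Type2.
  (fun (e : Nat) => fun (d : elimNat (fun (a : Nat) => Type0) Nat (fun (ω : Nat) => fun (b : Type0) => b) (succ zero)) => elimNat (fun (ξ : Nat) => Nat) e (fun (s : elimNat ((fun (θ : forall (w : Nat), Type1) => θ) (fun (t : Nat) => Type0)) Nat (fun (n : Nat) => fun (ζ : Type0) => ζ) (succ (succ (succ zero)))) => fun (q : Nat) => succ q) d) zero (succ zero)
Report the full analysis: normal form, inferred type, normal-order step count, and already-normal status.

reduced normal form:
  succ zero
type:
  Nat
normal-order step count: 6
started in normal form: no
first redex: a beta-redex


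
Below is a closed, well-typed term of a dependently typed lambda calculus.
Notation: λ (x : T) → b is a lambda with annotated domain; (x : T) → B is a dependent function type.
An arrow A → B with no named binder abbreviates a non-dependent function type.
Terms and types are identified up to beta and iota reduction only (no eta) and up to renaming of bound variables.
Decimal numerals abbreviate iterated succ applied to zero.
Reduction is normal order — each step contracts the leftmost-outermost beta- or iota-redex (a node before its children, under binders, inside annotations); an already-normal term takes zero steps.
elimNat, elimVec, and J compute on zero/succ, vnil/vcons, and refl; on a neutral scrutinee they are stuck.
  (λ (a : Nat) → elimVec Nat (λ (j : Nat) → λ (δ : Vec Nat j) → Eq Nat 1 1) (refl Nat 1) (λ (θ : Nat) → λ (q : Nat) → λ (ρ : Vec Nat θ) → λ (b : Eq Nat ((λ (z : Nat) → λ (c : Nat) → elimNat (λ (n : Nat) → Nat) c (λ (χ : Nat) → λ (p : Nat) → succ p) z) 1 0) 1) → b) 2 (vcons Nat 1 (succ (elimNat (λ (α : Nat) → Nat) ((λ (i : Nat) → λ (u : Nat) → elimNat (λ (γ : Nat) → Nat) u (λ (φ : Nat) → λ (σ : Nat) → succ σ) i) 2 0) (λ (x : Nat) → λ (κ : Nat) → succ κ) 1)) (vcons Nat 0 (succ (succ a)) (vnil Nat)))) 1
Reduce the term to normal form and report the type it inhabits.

normal form:
  refl Nat 1
type:
  Eq Nat 1 1
observation: contracting a beta-redex first, the term normalizes in 12 steps.


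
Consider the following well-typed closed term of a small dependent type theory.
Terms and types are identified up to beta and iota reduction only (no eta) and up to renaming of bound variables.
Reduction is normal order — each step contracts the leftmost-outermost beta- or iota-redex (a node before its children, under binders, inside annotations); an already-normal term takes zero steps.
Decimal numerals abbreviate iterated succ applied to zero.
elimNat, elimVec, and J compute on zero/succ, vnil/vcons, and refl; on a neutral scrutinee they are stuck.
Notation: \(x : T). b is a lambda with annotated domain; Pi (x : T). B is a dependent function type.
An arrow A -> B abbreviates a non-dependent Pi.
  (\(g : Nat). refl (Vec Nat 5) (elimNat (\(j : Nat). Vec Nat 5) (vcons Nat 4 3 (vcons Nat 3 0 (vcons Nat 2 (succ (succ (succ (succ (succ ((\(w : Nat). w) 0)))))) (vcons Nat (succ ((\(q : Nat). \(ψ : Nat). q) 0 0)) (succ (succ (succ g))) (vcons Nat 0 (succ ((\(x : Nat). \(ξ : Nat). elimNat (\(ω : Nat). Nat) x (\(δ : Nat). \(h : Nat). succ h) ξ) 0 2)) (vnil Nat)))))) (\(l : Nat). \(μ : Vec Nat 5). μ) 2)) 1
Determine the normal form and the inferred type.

resulting normal form:
  refl (Vec Nat 5) (vcons Nat 4 3 (vcons Nat 3 0 (vcons Nat 2 5 (vcons Nat 1 4 (vcons Nat 0 3 (vnil Nat))))))
type:
  Eq (Vec Nat 5) (vcons Nat 4 3 (vcons Nat 3 0 (vcons Nat 2 5 (vcons Nat 1 4 (vcons Nat 0 3 (vnil Nat)))))) (vcons Nat 4 3 (vcons Nat 3 0 (vcons Nat 2 5 (vcons Nat 1 4 (vcons Nat 0 3 (vnil Nat))))))


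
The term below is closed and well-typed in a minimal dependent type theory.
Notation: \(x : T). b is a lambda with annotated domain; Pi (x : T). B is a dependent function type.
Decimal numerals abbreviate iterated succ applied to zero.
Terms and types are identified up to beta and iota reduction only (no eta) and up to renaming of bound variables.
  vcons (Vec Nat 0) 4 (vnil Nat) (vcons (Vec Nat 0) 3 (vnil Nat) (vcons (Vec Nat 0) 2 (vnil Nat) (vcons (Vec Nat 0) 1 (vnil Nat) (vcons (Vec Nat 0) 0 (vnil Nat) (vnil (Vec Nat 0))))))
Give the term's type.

the term's type:
  Vec (Vec Nat 0) 5


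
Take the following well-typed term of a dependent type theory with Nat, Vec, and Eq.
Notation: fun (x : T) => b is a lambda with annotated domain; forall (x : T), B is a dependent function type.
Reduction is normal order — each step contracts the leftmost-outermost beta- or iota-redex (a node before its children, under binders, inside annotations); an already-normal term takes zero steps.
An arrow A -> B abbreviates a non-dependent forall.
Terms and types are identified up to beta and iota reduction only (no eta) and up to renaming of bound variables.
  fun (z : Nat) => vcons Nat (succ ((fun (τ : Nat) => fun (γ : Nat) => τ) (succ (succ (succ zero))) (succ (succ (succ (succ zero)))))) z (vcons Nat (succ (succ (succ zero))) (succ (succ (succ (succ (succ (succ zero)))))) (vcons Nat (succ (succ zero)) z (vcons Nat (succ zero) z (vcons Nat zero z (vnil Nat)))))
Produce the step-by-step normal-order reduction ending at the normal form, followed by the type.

normal-order reduction:
  fun (z : Nat) => vcons Nat (succ ((fun (τ : Nat) => fun (γ : Nat) => τ) (succ (succ (succ zero))) (succ (succ (succ (succ zero)))))) z (vcons Nat (succ (succ (succ zero))) (succ (succ (succ (succ (succ (succ zero)))))) (vcons Nat (succ (succ zero)) z (vcons Nat (succ zero) z (vcons Nat zero z (vnil Nat)))))
  ~> fun (z : Nat) => vcons Nat (succ ((fun (τ : Nat) => succ (succ (succ zero))) (succ (succ (succ (succ zero)))))) z (vcons Nat (succ (succ (succ zero))) (succ (succ (succ (succ (succ (succ zero)))))) (vcons Nat (succ (succ zero)) z (vcons Nat (succ zero) z (vcons Nat zero z (vnil Nat)))))
  ~> fun (z : Nat) => vcons Nat (succ (succ (succ (succ zero)))) z (vcons Nat (succ (succ (succ zero))) (succ (succ (succ (succ (succ (succ zero)))))) (vcons Nat (succ (succ zero)) z (vcons Nat (succ zero) z (vcons Nat zero z (vnil Nat)))))
inferred type:
  Nat -> Vec Nat (succ (succ (succ (succ (succ zero)))))


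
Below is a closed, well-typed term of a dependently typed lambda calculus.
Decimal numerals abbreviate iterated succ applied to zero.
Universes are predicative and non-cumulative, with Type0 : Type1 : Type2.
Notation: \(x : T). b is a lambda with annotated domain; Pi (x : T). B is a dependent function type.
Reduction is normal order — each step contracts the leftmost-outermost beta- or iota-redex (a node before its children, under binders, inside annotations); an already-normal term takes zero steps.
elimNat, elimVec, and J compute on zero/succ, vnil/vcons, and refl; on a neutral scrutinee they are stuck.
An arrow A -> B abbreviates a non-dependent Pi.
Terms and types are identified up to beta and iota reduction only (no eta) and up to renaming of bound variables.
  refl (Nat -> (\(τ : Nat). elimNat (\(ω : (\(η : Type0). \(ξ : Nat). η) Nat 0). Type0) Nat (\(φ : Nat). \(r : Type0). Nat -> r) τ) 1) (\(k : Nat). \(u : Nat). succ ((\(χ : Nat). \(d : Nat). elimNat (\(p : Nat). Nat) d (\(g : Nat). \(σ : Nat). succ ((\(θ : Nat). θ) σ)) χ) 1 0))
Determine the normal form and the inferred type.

normal form:
  refl (Nat -> Nat -> Nat) (\(τ : Nat). \(ω : Nat). 2)
type:
  Eq (Nat -> Nat -> Nat) (\(τ : Nat). \(ω : Nat). 2) (\(η : Nat). \(ξ : Nat). 2)


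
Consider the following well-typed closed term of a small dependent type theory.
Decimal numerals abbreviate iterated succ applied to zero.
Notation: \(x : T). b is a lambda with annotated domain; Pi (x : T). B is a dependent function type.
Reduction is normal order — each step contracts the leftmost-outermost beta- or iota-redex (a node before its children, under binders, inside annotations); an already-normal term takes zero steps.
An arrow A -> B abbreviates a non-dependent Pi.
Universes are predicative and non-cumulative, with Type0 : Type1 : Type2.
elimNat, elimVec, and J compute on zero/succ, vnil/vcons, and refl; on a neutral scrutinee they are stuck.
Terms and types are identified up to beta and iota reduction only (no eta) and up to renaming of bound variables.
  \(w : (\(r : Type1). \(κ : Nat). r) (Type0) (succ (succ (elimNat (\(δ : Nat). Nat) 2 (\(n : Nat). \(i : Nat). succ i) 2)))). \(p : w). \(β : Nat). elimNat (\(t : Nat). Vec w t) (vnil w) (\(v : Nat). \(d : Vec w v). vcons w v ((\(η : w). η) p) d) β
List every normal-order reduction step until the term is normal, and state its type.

normal-order reduction sequence:
  \(w : (\(r : Type1). \(κ : Nat). r) (Type0) (succ (succ (elimNat (\(δ : Nat). Nat) 2 (\(n : Nat). \(i : Nat). succ i) 2)))). \(p : w). \(β : Nat). elimNat (\(t : Nat). Vec w t) (vnil w) (\(v : Nat). \(d : Vec w v). vcons w v ((\(η : w). η) p) d) β
  ~> \(w : (\(r : Nat). Type0) (succ (succ (elimNat (\(κ : Nat). Nat) 2 (\(δ : Nat). \(n : Nat). succ n) 2)))). \(i : w). \(p : Nat). elimNat (\(β : Nat). Vec w β) (vnil w) (\(t : Nat). \(v : Vec w t). vcons w t ((\(d : w). d) i) v) p
  ~> \(w : Type0). \(r : w). \(κ : Nat). elimNat (\(δ : Nat). Vec w δ) (vnil w) (\(n : Nat). \(i : Vec w n). vcons w n ((\(p : w). p) r) i) κ
  ~> \(w : Type0). \(r : w). \(κ : Nat). elimNat (\(δ : Nat). Vec w δ) (vnil w) (\(n : Nat). \(i : Vec w n). vcons w n r i) κ
the term's type:
  Pi (w : Type0). w -> Pi (r : Nat). Vec w r


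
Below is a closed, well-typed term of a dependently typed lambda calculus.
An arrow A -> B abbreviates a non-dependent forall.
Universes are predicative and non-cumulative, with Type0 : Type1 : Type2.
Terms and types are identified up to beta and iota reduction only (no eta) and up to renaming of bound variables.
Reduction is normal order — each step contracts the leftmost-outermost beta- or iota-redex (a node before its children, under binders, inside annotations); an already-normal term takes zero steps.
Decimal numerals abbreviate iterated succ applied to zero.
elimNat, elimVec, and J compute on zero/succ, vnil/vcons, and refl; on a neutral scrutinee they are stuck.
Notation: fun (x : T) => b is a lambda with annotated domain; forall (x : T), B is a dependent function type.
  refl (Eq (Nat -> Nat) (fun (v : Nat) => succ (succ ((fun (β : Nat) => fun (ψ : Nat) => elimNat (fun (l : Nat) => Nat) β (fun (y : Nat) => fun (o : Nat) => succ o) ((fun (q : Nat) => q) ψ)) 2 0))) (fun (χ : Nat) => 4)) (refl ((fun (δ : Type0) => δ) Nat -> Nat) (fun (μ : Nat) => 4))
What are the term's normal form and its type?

resulting normal form:
  refl (Eq (Nat -> Nat) (fun (v : Nat) => 4) (fun (β : Nat) => 4)) (refl (Nat -> Nat) (fun (ψ : Nat) => 4))
the term's type:
  Eq (Eq (Nat -> Nat) (fun (v : Nat) => 4) (fun (β : Nat) => 4)) (refl (Nat -> Nat) (fun (ψ : Nat) => 4)) (refl (Nat -> Nat) (fun (l : Nat) => 4))
observation: contracting a beta-redex first, the term normalizes in 5 steps.
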